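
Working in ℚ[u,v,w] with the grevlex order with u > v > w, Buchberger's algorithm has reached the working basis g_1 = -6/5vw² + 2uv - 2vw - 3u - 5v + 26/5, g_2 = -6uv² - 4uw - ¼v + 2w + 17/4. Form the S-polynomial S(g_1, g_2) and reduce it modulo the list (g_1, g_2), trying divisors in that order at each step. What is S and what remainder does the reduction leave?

lcm(LM(g_1), LM(g_2)) = uv²w².
S = (lcm/LT(g_1))·g_1 − (lcm/LT(g_2))·g_2 = -5/3u²v² + 5/3uv²w - ⅔uw³ + 5/2u²v + 25/6uv² - 1/24vw² + ⅓w³ - 13/3uv + 17/24w².
Reduce S modulo (g_1, g_2) in that order:
  leading term u²v²: subtract (5/18u)·g_2 from -5/3u²v² + 5/3uv²w - ⅔uw³ + 5/2u²v + 25/6uv² - 1/24vw² + ⅓w³ - 13/3uv + 17/24w² → 5/3uv²w - ⅔uw³ + 5/2u²v + 25/6uv² + 10/9u²w - 1/24vw² + ⅓w³ - 307/72uv - 5/9uw + 17/24w² - 85/72u
  leading term uv²w: subtract (-5/18w)·g_2 from 5/3uv²w - ⅔uw³ + 5/2u²v + 25/6uv² + 10/9u²w - 1/24vw² + ⅓w³ - 307/72uv - 5/9uw + 17/24w² - 85/72u → -⅔uw³ + 5/2u²v + 25/6uv² + 10/9u²w - 10/9uw² - 1/24vw² + ⅓w³ - 307/72uv - 5/9uw - 5/72vw + 91/72w² - 85/72u + 85/72w
  leading term uw³: no divisor's leading term divides it; move -⅔uw³ to the remainder.
  leading term u²v: no divisor's leading term divides it; move 5/2u²v to the remainder.
  leading term uv²: subtract (-25/36)·g_2 from 25/6uv² + 10/9u²w - 10/9uw² - 1/24vw² + ⅓w³ - 307/72uv - 5/9uw - 5/72vw + 91/72w² - 85/72u + 85/72w → 10/9u²w - 10/9uw² - 1/24vw² + ⅓w³ - 307/72uv - 10/3uw - 5/72vw + 91/72w² - 85/72u - 25/144v + 185/72w + 425/144
  leading term u²w: no divisor's leading term divides it; move 10/9u²w to the remainder.
  leading term uw²: no divisor's leading term divides it; move -10/9uw² to the remainder.
  leading term vw²: subtract (5/144)·g_1 from -1/24vw² + ⅓w³ - 307/72uv - 10/3uw - 5/72vw + 91/72w² - 85/72u - 25/144v + 185/72w + 425/144 → ⅓w³ - 13/3uv - 10/3uw + 91/72w² - 155/144u + 185/72w + 133/48
  leading term w³: no divisor's leading term divides it; move ⅓w³ to the remainder.
  leading term uv: no divisor's leading term divides it; move -13/3uv to the remainder.
  leading term uw: no divisor's leading term divides it; move -10/3uw to the remainder.
  leading term w²: no divisor's leading term divides it; move 91/72w² to the remainder.
  leading term u: no divisor's leading term divides it; move -155/144u to the remainder.
  leading term w: no divisor's leading term divides it; move 185/72w to the remainder.
  leading term 1: no divisor's leading term divides it; move 133/48 to the remainder.
The remainder -⅔uw³ + 5/2u²v + 10/9u²w - 10/9uw² + ⅓w³ - 13/3uv - 10/3uw + 91/72w² - 155/144u + 185/72w + 133/48 is nonzero, so it would be added as the next basis element.

S(g_1, g_2) = -5/3u²v² + 5/3uv²w - ⅔uw³ + 5/2u²v + 25/6uv² - 1/24vw² + ⅓w³ - 13/3uv + 17/24w²; remainder on division = -⅔uw³ + 5/2u²v + 10/9u²w - 10/9uw² + ⅓w³ - 13/3uv - 10/3uw + 91/72w² - 155/144u + 185/72w + 133/48.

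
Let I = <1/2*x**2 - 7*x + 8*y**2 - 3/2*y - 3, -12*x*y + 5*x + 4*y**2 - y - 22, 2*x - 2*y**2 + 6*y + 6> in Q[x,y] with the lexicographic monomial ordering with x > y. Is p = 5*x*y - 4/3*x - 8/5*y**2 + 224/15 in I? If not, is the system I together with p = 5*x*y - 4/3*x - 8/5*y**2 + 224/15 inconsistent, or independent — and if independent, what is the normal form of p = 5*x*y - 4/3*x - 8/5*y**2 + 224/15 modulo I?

First compute the reduced Gröbner basis of I by Buchberger's algorithm.
f_1 = 1/2*x**2 - 7*x + 8*y**2 - 3/2*y - 3, LT = x**2.
f_2 = -12*x*y + 5*x + 4*y**2 - y - 22, LT = x*y.
f_3 = 2*x - 2*y**2 + 6*y + 6, LT = x.

S(f_1,f_2): lcm = x**2*y. S = 5/12*x**2 + 1/3*x*y**2 - 169/12*x*y - 11/6*x + 16*y**3 - 3*y**2 - 6*y.
  reduce S modulo (f_1, f_2, f_3):
  remainder 145/9*y**3 - 1163/72*y**2 + 133/108*y + 7235/216 ≠ 0; add h_4 = 145/9*y**3 - 1163/72*y**2 + 133/108*y + 7235/216 to the basis.

S(f_1,f_3): lcm = x**2. S = x*y**2 - 3*x*y - 17*x + 16*y**2 - 3*y - 6.
  reduce S modulo (f_1, f_2, f_3, h_4):
  remainder -6233/2320*y**2 + 86279/1740*y + 72763/1392 ≠ 0; add h_5 = -6233/2320*y**2 + 86279/1740*y + 72763/1392 to the basis.

S(f_2,f_3): lcm = x*y. S = -5/12*x + y**3 - 10/3*y**2 - 35/12*y + 11/6.
  reduce S modulo (f_1, f_2, f_3, h_4, h_5):
  remainder -3923083/74796*y - 3923083/74796 ≠ 0; add h_6 = -3923083/74796*y - 3923083/74796 to the basis.

The other S-polynomials (S(f_1,h_4), S(f_2,h_4), S(f_3,h_4), S(f_1,h_5), S(f_2,h_5), S(f_3,h_5), S(h_4,h_5), S(f_1,h_6), S(f_2,h_6), S(f_3,h_6), S(h_4,h_6), S(h_5,h_6)) all reduce to 0 modulo the current basis, so we have a Gröbner basis.
Inter-reduce: drop elements whose leading term is divisible by another's, tail-reduce, and make monic.
Reduced Gröbner basis: {x - 1, y + 1}.
Label its elements g_1 = x - 1, g_2 = y + 1.

Reduce p = 5*x*y - 4/3*x - 8/5*y**2 + 224/15 modulo G:
  leading term x*y: subtract (5*y)·g_1 from 5*x*y - 4/3*x - 8/5*y**2 + 224/15 → -4/3*x - 8/5*y**2 + 5*y + 224/15
  leading term x: subtract (-4/3)·g_1 from -4/3*x - 8/5*y**2 + 5*y + 224/15 → -8/5*y**2 + 5*y + 68/5
  leading term y**2: subtract (-8/5*y)·g_2 from -8/5*y**2 + 5*y + 68/5 → 33/5*y + 68/5
  leading term y: subtract (33/5)·g_2 from 33/5*y + 68/5 → 7
  leading term 1: no divisor's leading term divides it; move 7 to the remainder.
  normal form = 7.
The normal form is nonzero, so p ∉ I. Since p minus its normal form lies in I, I + (p) = I + (r) where r = 7; decide whether this ideal is the whole ring.
Here r = 7 is a nonzero constant, hence a unit: 1 ∈ I + (p), the Gröbner basis of I + (p) is {1}, and the enlarged system has no common solution — adjoining p is inconsistent.

Adjoining 5*x*y - 4/3*x - 8/5*y**2 + 224/15 makes the ideal the whole ring: the system is inconsistent.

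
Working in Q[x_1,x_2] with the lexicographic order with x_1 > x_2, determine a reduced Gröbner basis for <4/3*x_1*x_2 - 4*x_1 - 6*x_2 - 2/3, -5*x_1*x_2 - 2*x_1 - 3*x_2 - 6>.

G = {x_1 + 3/2*x_2 + 1/2, x_2**2 + 1/3*x_2 - 2/3}

f_1 = 4/3*x_1*x_2 - 4*x_1 - 6*x_2 - 2/3, LT = x_1*x_2.
f_2 = -5*x_1*x_2 - 2*x_1 - 3*x_2 - 6, LT = x_1*x_2.

S(f_1,f_2): lcm = x_1*x_2. S = -17/5*x_1 - 51/10*x_2 - 17/10.
  leading term x_1: no divisor's leading term divides it; move -17/5*x_1 to the remainder.
  leading term x_2: no divisor's leading term divides it; move -51/10*x_2 to the remainder.
  leading term 1: no divisor's leading term divides it; move -17/10 to the remainder.
  remainder -17/5*x_1 - 51/10*x_2 - 17/10 ≠ 0; add g_3 = -17/5*x_1 - 51/10*x_2 - 17/10 to the basis.

S(f_1,g_3): lcm = x_1*x_2. S = -3*x_1 - 3/2*x_2**2 - 5*x_2 - 1/2.
  leading term x_1: subtract (15/17)·g_3 from -3*x_1 - 3/2*x_2**2 - 5*x_2 - 1/2 → -3/2*x_2**2 - 1/2*x_2 + 1
  leading term x_2**2: no divisor's leading term divides it; move -3/2*x_2**2 to the remainder.
  leading term x_2: no divisor's leading term divides it; move -1/2*x_2 to the remainder.
  leading term 1: no divisor's leading term divides it; move 1 to the remainder.
  remainder -3/2*x_2**2 - 1/2*x_2 + 1 ≠ 0; add g_4 = -3/2*x_2**2 - 1/2*x_2 + 1 to the basis.

The other S-polynomials (S(f_2,g_3), S(f_1,g_4), S(f_2,g_4), S(g_3,g_4)) all reduce to 0 modulo the current basis, so we have a Gröbner basis.
Inter-reduce: drop elements whose leading term is divisible by another's, tail-reduce, and make monic.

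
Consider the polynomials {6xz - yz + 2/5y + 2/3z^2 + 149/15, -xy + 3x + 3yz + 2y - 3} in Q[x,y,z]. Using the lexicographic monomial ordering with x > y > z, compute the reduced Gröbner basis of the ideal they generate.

G = {xy - 3x - 3yz - 2y + 3, xz - 1/6yz + 1/15y + 1/9z^2 + 149/90, y^2z - 2/5y^2 - 56/3yz^2 - 15yz - 131/15y + 2z^2 + 18z + 149/5}

f_1 = 6xz - yz + 2/5y + 2/3z^2 + 149/15, LT = xz.
f_2 = -xy + 3x + 3yz + 2y - 3, LT = xy.

S(f_1,f_2): lcm = xyz. S = 3xz - 1/6y^2z + 1/15y^2 + 28/9yz^2 + 2yz + 149/90y - 3z.
  leading term xz: subtract (1/2)·f_1 from 3xz - 1/6y^2z + 1/15y^2 + 28/9yz^2 + 2yz + 149/90y - 3z → -1/6y^2z + 1/15y^2 + 28/9yz^2 + 5/2yz + 131/90y - 1/3z^2 - 3z - 149/30
  leading term y^2z: no divisor's leading term divides it; move -1/6y^2z to the remainder.
  leading term y^2: no divisor's leading term divides it; move 1/15y^2 to the remainder.
  leading term yz^2: no divisor's leading term divides it; move 28/9yz^2 to the remainder.
  leading term yz: no divisor's leading term divides it; move 5/2yz to the remainder.
  leading term y: no divisor's leading term divides it; move 131/90y to the remainder.
  leading term z^2: no divisor's leading term divides it; move -1/3z^2 to the remainder.
  leading term z: no divisor's leading term divides it; move -3z to the remainder.
  leading term 1: no divisor's leading term divides it; move -149/30 to the remainder.
  remainder -1/6y^2z + 1/15y^2 + 28/9yz^2 + 5/2yz + 131/90y - 1/3z^2 - 3z - 149/30 ≠ 0; add g_3 = -1/6y^2z + 1/15y^2 + 28/9yz^2 + 5/2yz + 131/90y - 1/3z^2 - 3z - 149/30 to the basis.

S(f_1,g_3): lcm = xy^2z. S = 2/5xy^2 + 56/3xyz^2 + 15xyz + 131/15xy - 2xz^2 - 18xz - 149/5x - 1/6y^3z + 1/15y^3 + 1/9y^2z^2 + 149/90y^2.
  leading term xy^2: subtract (-2/5y)·f_2 from 2/5xy^2 + 56/3xyz^2 + 15xyz + 131/15xy - 2xz^2 - 18xz - 149/5x - 1/6y^3z + 1/15y^3 + 1/9y^2z^2 + 149/90y^2 → 56/3xyz^2 + 15xyz + 149/15xy - 2xz^2 - 18xz - 149/5x - 1/6y^3z + 1/15y^3 + 1/9y^2z^2 + 6/5y^2z + 221/90y^2 - 6/5y
  leading term xyz^2: subtract (28/9yz)·f_1 from 56/3xyz^2 + 15xyz + 149/15xy - 2xz^2 - 18xz - 149/5x - 1/6y^3z + 1/15y^3 + 1/9y^2z^2 + 6/5y^2z + 221/90y^2 - 6/5y → 15xyz + 149/15xy - 2xz^2 - 18xz - 149/5x - 1/6y^3z + 1/15y^3 + 29/9y^2z^2 - 2/45y^2z + 221/90y^2 - 56/27yz^3 - 4172/135yz - 6/5y
  leading term xyz: subtract (5/2y)·f_1 from 15xyz + 149/15xy - 2xz^2 - 18xz - 149/5x - 1/6y^3z + 1/15y^3 + 29/9y^2z^2 - 2/45y^2z + 221/90y^2 - 56/27yz^3 - 4172/135yz - 6/5y → 149/15xy - 2xz^2 - 18xz - 149/5x - 1/6y^3z + 1/15y^3 + 29/9y^2z^2 + 221/90y^2z + 131/90y^2 - 56/27yz^3 - 5/3yz^2 - 4172/135yz - 781/30y
  leading term xy: subtract (-149/15)·f_2 from 149/15xy - 2xz^2 - 18xz - 149/5x - 1/6y^3z + 1/15y^3 + 29/9y^2z^2 + 221/90y^2z + 131/90y^2 - 56/27yz^3 - 5/3yz^2 - 4172/135yz - 781/30y → -2xz^2 - 18xz - 1/6y^3z + 1/15y^3 + 29/9y^2z^2 + 221/90y^2z + 131/90y^2 - 56/27yz^3 - 5/3yz^2 - 149/135yz - 37/6y - 149/5
  leading term xz^2: subtract (-1/3z)·f_1 from -2xz^2 - 18xz - 1/6y^3z + 1/15y^3 + 29/9y^2z^2 + 221/90y^2z + 131/90y^2 - 56/27yz^3 - 5/3yz^2 - 149/135yz - 37/6y - 149/5 → -18xz - 1/6y^3z + 1/15y^3 + 29/9y^2z^2 + 221/90y^2z + 131/90y^2 - 56/27yz^3 - 2yz^2 - 131/135yz - 37/6y + 2/9z^3 + 149/45z - 149/5
  leading term xz: subtract (-3)·f_1 from -18xz - 1/6y^3z + 1/15y^3 + 29/9y^2z^2 + 221/90y^2z + 131/90y^2 - 56/27yz^3 - 2yz^2 - 131/135yz - 37/6y + 2/9z^3 + 149/45z - 149/5 → -1/6y^3z + 1/15y^3 + 29/9y^2z^2 + 221/90y^2z + 131/90y^2 - 56/27yz^3 - 2yz^2 - 536/135yz - 149/30y + 2/9z^3 + 2z^2 + 149/45z
  leading term y^3z: subtract (y)·g_3 from -1/6y^3z + 1/15y^3 + 29/9y^2z^2 + 221/90y^2z + 131/90y^2 - 56/27yz^3 - 2yz^2 - 536/135yz - 149/30y + 2/9z^3 + 2z^2 + 149/45z → 1/9y^2z^2 - 2/45y^2z - 56/27yz^3 - 5/3yz^2 - 131/135yz + 2/9z^3 + 2z^2 + 149/45z
  leading term y^2z^2: subtract (-2/3z)·g_3 from 1/9y^2z^2 - 2/45y^2z - 56/27yz^3 - 5/3yz^2 - 131/135yz + 2/9z^3 + 2z^2 + 149/45z → 0
  remainder 0.

S(f_2,g_3): lcm = xy^2z. S = 2/5xy^2 + 56/3xyz^2 + 12xyz + 131/15xy - 2xz^2 - 18xz - 149/5x - 3y^2z^2 - 2y^2z + 3yz.
  leading term xy^2: subtract (-2/5y)·f_2 from 2/5xy^2 + 56/3xyz^2 + 12xyz + 131/15xy - 2xz^2 - 18xz - 149/5x - 3y^2z^2 - 2y^2z + 3yz → 56/3xyz^2 + 12xyz + 149/15xy - 2xz^2 - 18xz - 149/5x - 3y^2z^2 - 4/5y^2z + 4/5y^2 + 3yz - 6/5y
  leading term xyz^2: subtract (28/9yz)·f_1 from 56/3xyz^2 + 12xyz + 149/15xy - 2xz^2 - 18xz - 149/5x - 3y^2z^2 - 4/5y^2z + 4/5y^2 + 3yz - 6/5y → 12xyz + 149/15xy - 2xz^2 - 18xz - 149/5x + 1/9y^2z^2 - 92/45y^2z + 4/5y^2 - 56/27yz^3 - 3767/135yz - 6/5y
  leading term xyz: subtract (2y)·f_1 from 12xyz + 149/15xy - 2xz^2 - 18xz - 149/5x + 1/9y^2z^2 - 92/45y^2z + 4/5y^2 - 56/27yz^3 - 3767/135yz - 6/5y → 149/15xy - 2xz^2 - 18xz - 149/5x + 1/9y^2z^2 - 2/45y^2z - 56/27yz^3 - 4/3yz^2 - 3767/135yz - 316/15y
  leading term xy: subtract (-149/15)·f_2 from 149/15xy - 2xz^2 - 18xz - 149/5x + 1/9y^2z^2 - 2/45y^2z - 56/27yz^3 - 4/3yz^2 - 3767/135yz - 316/15y → -2xz^2 - 18xz + 1/9y^2z^2 - 2/45y^2z - 56/27yz^3 - 4/3yz^2 + 256/135yz - 6/5y - 149/5
  leading term xz^2: subtract (-1/3z)·f_1 from -2xz^2 - 18xz + 1/9y^2z^2 - 2/45y^2z - 56/27yz^3 - 4/3yz^2 + 256/135yz - 6/5y - 149/5 → -18xz + 1/9y^2z^2 - 2/45y^2z - 56/27yz^3 - 5/3yz^2 + 274/135yz - 6/5y + 2/9z^3 + 149/45z - 149/5
  leading term xz: subtract (-3)·f_1 from -18xz + 1/9y^2z^2 - 2/45y^2z - 56/27yz^3 - 5/3yz^2 + 274/135yz - 6/5y + 2/9z^3 + 149/45z - 149/5 → 1/9y^2z^2 - 2/45y^2z - 56/27yz^3 - 5/3yz^2 - 131/135yz + 2/9z^3 + 2z^2 + 149/45z
  leading term y^2z^2: subtract (-2/3z)·g_3 from 1/9y^2z^2 - 2/45y^2z - 56/27yz^3 - 5/3yz^2 - 131/135yz + 2/9z^3 + 2z^2 + 149/45z → 0
  remainder 0.

Every S-polynomial of the final basis reduces to 0, so we have a Gröbner basis.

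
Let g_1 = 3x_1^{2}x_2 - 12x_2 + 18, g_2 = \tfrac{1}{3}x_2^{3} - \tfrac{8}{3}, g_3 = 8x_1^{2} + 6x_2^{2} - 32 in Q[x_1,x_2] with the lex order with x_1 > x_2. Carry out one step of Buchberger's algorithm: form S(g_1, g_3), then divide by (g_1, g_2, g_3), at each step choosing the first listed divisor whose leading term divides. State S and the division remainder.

lcm(LM(g_1), LM(g_3)) = x_1^{2}x_2.
S = (lcm/LT(g_1))·g_1 − (lcm/LT(g_3))·g_3 = -\tfrac{3}{4}x_2^{3} + 6.
Reduce S modulo (g_1, g_2, g_3) in that order:
  leading term x_2^{3}: subtract (-\tfrac{9}{4})·g_2 from -\tfrac{3}{4}x_2^{3} + 6 → 0
The remainder is 0, so this S-polynomial contributes no new basis element.

S(g_1, g_3) = -\tfrac{3}{4}x_2^{3} + 6; remainder on division = 0.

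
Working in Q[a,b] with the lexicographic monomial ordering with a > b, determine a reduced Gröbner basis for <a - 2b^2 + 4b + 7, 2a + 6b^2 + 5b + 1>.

G = {a + 17/5b + 22/5, b^2 - 3/10b - 13/10}

f_1 = a - 2b^2 + 4b + 7, LT = a.
f_2 = 2a + 6b^2 + 5b + 1, LT = a.

S(f_1,f_2): lcm = a. S = -5b^2 + 3/2b + 13/2.
  leading term b^2: no divisor's leading term divides it; move -5b^2 to the remainder.
  leading term b: no divisor's leading term divides it; move 3/2b to the remainder.
  leading term 1: no divisor's leading term divides it; move 13/2 to the remainder.
  remainder -5b^2 + 3/2b + 13/2 ≠ 0; add g_3 = -5b^2 + 3/2b + 13/2 to the basis.

The other S-polynomials (S(f_1,g_3), S(f_2,g_3)) all reduce to 0 modulo the current basis, so we have a Gröbner basis.
Inter-reduce: drop elements whose leading term is divisible by another's, tail-reduce, and make monic.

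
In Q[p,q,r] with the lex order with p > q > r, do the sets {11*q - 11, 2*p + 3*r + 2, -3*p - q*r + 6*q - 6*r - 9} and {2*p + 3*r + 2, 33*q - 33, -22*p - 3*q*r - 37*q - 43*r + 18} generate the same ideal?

For a fixed monomial order, each ideal has a unique reduced Gröbner basis; comparing bases decides equality.
Buchberger on the first generating set:
f_1 = 11*q - 11, LT = q.
f_2 = 2*p + 3*r + 2, LT = p.
f_3 = -3*p - q*r + 6*q - 6*r - 9, LT = p.

S(f_2,f_3): lcm = p. S = -1/3*q*r + 2*q - 1/2*r - 2.
  reduce S modulo (f_1, f_2, f_3):
  remainder -5/6*r ≠ 0; add g_4 = -5/6*r to the basis.

The other S-polynomials (S(f_1,f_2), S(f_1,f_3), S(f_1,g_4), S(f_2,g_4), S(f_3,g_4)) all reduce to 0 modulo the current basis, so we have a Gröbner basis.
Inter-reduce: drop elements whose leading term is divisible by another's, tail-reduce, and make monic.
Reduced Gröbner basis: {p + 1, q - 1, r}.

Buchberger on the second generating set:
h_1 = 2*p + 3*r + 2, LT = p.
h_2 = 33*q - 33, LT = q.
h_3 = -22*p - 3*q*r - 37*q - 43*r + 18, LT = p.

S(h_1,h_3): lcm = p. S = -3/22*q*r - 37/22*q - 5/11*r + 20/11.
  reduce S modulo (h_1, h_2, h_3):
  remainder -13/22*r + 3/22 ≠ 0; add k_4 = -13/22*r + 3/22 to the basis.

The other S-polynomials (S(h_1,h_2), S(h_2,h_3), S(h_1,k_4), S(h_2,k_4), S(h_3,k_4)) all reduce to 0 modulo the current basis, so we have a Gröbner basis.
Inter-reduce: drop elements whose leading term is divisible by another's, tail-reduce, and make monic.
Reduced Gröbner basis: {p + 35/26, q - 1, r - 3/13}.

These differ, so the ideals are not equal.
The same test decides containment: I ⊆ J iff every generator of I reduces to 0 modulo a Gröbner basis of J.

No, the ideals differ.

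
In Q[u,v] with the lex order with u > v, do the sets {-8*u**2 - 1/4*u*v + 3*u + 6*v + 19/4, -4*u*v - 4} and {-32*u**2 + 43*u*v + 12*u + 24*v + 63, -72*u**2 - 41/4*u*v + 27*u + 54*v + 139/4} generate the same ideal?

For a fixed monomial order, each ideal has a unique reduced Gröbner basis; comparing bases decides equality.
Buchberger on the first generating set:
f_1 = -8*u**2 - 1/4*u*v + 3*u + 6*v + 19/4, LT = u**2.
f_2 = -4*u*v - 4, LT = u*v.

S(f_1,f_2): lcm = u**2*v. S = 1/32*u*v**2 - 3/8*u*v - u - 3/4*v**2 - 19/32*v.
  reduce S modulo (f_1, f_2):
  remainder -u - 3/4*v**2 - 5/8*v + 3/8 ≠ 0; add g_3 = -u - 3/4*v**2 - 5/8*v + 3/8 to the basis.

S(f_2,g_3): lcm = u*v. S = -3/4*v**3 - 5/8*v**2 + 3/8*v + 1.
  reduce S modulo (f_1, f_2, g_3):
  remainder -3/4*v**3 - 5/8*v**2 + 3/8*v + 1 ≠ 0; add g_4 = -3/4*v**3 - 5/8*v**2 + 3/8*v + 1 to the basis.

The other S-polynomials (S(f_1,g_3), S(f_1,g_4), S(f_2,g_4), S(g_3,g_4)) all reduce to 0 modulo the current basis, so we have a Gröbner basis.
Inter-reduce: drop elements whose leading term is divisible by another's, tail-reduce, and make monic.
Reduced Gröbner basis: {u + 3/4*v**2 + 5/8*v - 3/8, v**3 + 5/6*v**2 - 1/2*v - 4/3}.

Buchberger on the second generating set:
h_1 = -32*u**2 + 43*u*v + 12*u + 24*v + 63, LT = u**2.
h_2 = -72*u**2 - 41/4*u*v + 27*u + 54*v + 139/4, LT = u**2.

S(h_1,h_2): lcm = u**2. S = -107/72*u*v - 107/72.
  reduce S modulo (h_1, h_2):
  remainder -107/72*u*v - 107/72 ≠ 0; add k_3 = -107/72*u*v - 107/72 to the basis.

S(h_1,k_3): lcm = u**2*v. S = -43/32*u*v**2 - 3/8*u*v - u - 3/4*v**2 - 63/32*v.
  reduce S modulo (h_1, h_2, k_3):
  remainder -u - 3/4*v**2 - 5/8*v + 3/8 ≠ 0; add k_4 = -u - 3/4*v**2 - 5/8*v + 3/8 to the basis.

S(k_3,k_4): lcm = u*v. S = -3/4*v**3 - 5/8*v**2 + 3/8*v + 1.
  reduce S modulo (h_1, h_2, k_3, k_4):
  remainder -3/4*v**3 - 5/8*v**2 + 3/8*v + 1 ≠ 0; add k_5 = -3/4*v**3 - 5/8*v**2 + 3/8*v + 1 to the basis.

The other S-polynomials (S(h_2,k_3), S(h_1,k_4), S(h_2,k_4), S(h_1,k_5), S(h_2,k_5), S(k_3,k_5), S(k_4,k_5)) all reduce to 0 modulo the current basis, so we have a Gröbner basis.
Inter-reduce: drop elements whose leading term is divisible by another's, tail-reduce, and make monic.
Reduced Gröbner basis: {u + 3/4*v**2 + 5/8*v - 3/8, v**3 + 5/6*v**2 - 1/2*v - 4/3}.

The two bases agree; hence the ideals are identical.

Yes, the ideals are equal.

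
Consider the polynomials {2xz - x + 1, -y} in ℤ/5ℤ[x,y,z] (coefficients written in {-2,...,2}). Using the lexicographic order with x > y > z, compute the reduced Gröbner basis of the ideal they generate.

G = {xz + 2x - 2, y}

f_1 = 2xz - x + 1, LT = xz.
f_2 = -y, LT = y.

The S-polynomials (S(f_1,f_2)) all reduce to 0 modulo the current basis, so we have a Gröbner basis.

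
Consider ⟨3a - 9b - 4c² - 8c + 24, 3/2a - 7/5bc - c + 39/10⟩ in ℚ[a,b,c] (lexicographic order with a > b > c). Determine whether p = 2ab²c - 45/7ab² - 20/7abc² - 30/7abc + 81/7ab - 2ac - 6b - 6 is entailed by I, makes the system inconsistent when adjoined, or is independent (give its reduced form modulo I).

2ab²c - 45/7ab² - 20/7abc² - 30/7abc + 81/7ab - 2ac - 6b - 6 is independent of I; its normal form modulo I is -177/7b - 8/3c³ - 292/21c² + 22/7c + 201/7.

First compute the reduced Gröbner basis of I by Buchberger's algorithm.
f_1 = 3a - 9b - 4c² - 8c + 24, LT = a.
f_2 = 3/2a - 7/5bc - c + 39/10, LT = a.

S(f_1,f_2): lcm = a. S = 14/15bc - 3b - 4/3c² - 2c + 27/5.
  leading term bc: no divisor's leading term divides it; move 14/15bc to the remainder.
  leading term b: no divisor's leading term divides it; move -3b to the remainder.
  leading term c²: no divisor's leading term divides it; move -4/3c² to the remainder.
  leading term c: no divisor's leading term divides it; move -2c to the remainder.
  leading term 1: no divisor's leading term divides it; move 27/5 to the remainder.
  remainder 14/15bc - 3b - 4/3c² - 2c + 27/5 ≠ 0; add h_3 = 14/15bc - 3b - 4/3c² - 2c + 27/5 to the basis.

The other S-polynomials (S(f_1,h_3), S(f_2,h_3)) all reduce to 0 modulo the current basis, so we have a Gröbner basis.
Inter-reduce: drop elements whose leading term is divisible by another's, tail-reduce, and make monic.
Reduced Gröbner basis: {a - 3b - 4/3c² - 8/3c + 8, bc - 45/14b - 10/7c² - 15/7c + 81/14}.
Label its elements g_1 = a - 3b - 4/3c² - 8/3c + 8, g_2 = bc - 45/14b - 10/7c² - 15/7c + 81/14.

Reduce p = 2ab²c - 45/7ab² - 20/7abc² - 30/7abc + 81/7ab - 2ac - 6b - 6 modulo G:
  leading term ab²c: subtract (2b²c)·g_1 from 2ab²c - 45/7ab² - 20/7abc² - 30/7abc + 81/7ab - 2ac - 6b - 6 → -45/7ab² - 20/7abc² - 30/7abc + 81/7ab - 2ac + 6b³c + 8/3b²c³ + 16/3b²c² - 16b²c - 6b - 6
  leading term ab²: subtract (-45/7b²)·g_1 from -45/7ab² - 20/7abc² - 30/7abc + 81/7ab - 2ac + 6b³c + 8/3b²c³ + 16/3b²c² - 16b²c - 6b - 6 → -20/7abc² - 30/7abc + 81/7ab - 2ac + 6b³c - 135/7b³ + 8/3b²c³ - 68/21b²c² - 232/7b²c + 360/7b² - 6b - 6
  leading term abc²: subtract (-20/7bc²)·g_1 from -20/7abc² - 30/7abc + 81/7ab - 2ac + 6b³c - 135/7b³ + 8/3b²c³ - 68/21b²c² - 232/7b²c + 360/7b² - 6b - 6 → -30/7abc + 81/7ab - 2ac + 6b³c - 135/7b³ + 8/3b²c³ - 248/21b²c² - 232/7b²c + 360/7b² - 80/21bc⁴ - 160/21bc³ + 160/7bc² - 6b - 6
  leading term abc: subtract (-30/7bc)·g_1 from -30/7abc + 81/7ab - 2ac + 6b³c - 135/7b³ + 8/3b²c³ - 248/21b²c² - 232/7b²c + 360/7b² - 80/21bc⁴ - 160/21bc³ + 160/7bc² - 6b - 6 → 81/7ab - 2ac + 6b³c - 135/7b³ + 8/3b²c³ - 248/21b²c² - 46b²c + 360/7b² - 80/21bc⁴ - 40/3bc³ + 80/7bc² + 240/7bc - 6b - 6
  leading term ab: subtract (81/7b)·g_1 from 81/7ab - 2ac + 6b³c - 135/7b³ + 8/3b²c³ - 248/21b²c² - 46b²c + 360/7b² - 80/21bc⁴ - 40/3bc³ + 80/7bc² + 240/7bc - 6b - 6 → -2ac + 6b³c - 135/7b³ + 8/3b²c³ - 248/21b²c² - 46b²c + 603/7b² - 80/21bc⁴ - 40/3bc³ + 188/7bc² + 456/7bc - 690/7b - 6
  leading term ac: subtract (-2c)·g_1 from -2ac + 6b³c - 135/7b³ + 8/3b²c³ - 248/21b²c² - 46b²c + 603/7b² - 80/21bc⁴ - 40/3bc³ + 188/7bc² + 456/7bc - 690/7b - 6 → 6b³c - 135/7b³ + 8/3b²c³ - 248/21b²c² - 46b²c + 603/7b² - 80/21bc⁴ - 40/3bc³ + 188/7bc² + 414/7bc - 690/7b - 8/3c³ - 16/3c² + 16c - 6
  leading term b³c: subtract (6b²)·g_2 from 6b³c - 135/7b³ + 8/3b²c³ - 248/21b²c² - 46b²c + 603/7b² - 80/21bc⁴ - 40/3bc³ + 188/7bc² + 414/7bc - 690/7b - 8/3c³ - 16/3c² + 16c - 6 → 8/3b²c³ - 68/21b²c² - 232/7b²c + 360/7b² - 80/21bc⁴ - 40/3bc³ + 188/7bc² + 414/7bc - 690/7b - 8/3c³ - 16/3c² + 16c - 6
  leading term b²c³: subtract (8/3bc²)·g_2 from 8/3b²c³ - 68/21b²c² - 232/7b²c + 360/7b² - 80/21bc⁴ - 40/3bc³ + 188/7bc² + 414/7bc - 690/7b - 8/3c³ - 16/3c² + 16c - 6 → 16/3b²c² - 232/7b²c + 360/7b² - 160/21bc³ + 80/7bc² + 414/7bc - 690/7b - 8/3c³ - 16/3c² + 16c - 6
  leading term b²c²: subtract (16/3bc)·g_2 from 16/3b²c² - 232/7b²c + 360/7b² - 160/21bc³ + 80/7bc² + 414/7bc - 690/7b - 8/3c³ - 16/3c² + 16c - 6 → -16b²c + 360/7b² + 160/7bc² + 198/7bc - 690/7b - 8/3c³ - 16/3c² + 16c - 6
  leading term b²c: subtract (-16b)·g_2 from -16b²c + 360/7b² + 160/7bc² + 198/7bc - 690/7b - 8/3c³ - 16/3c² + 16c - 6 → -6bc - 6b - 8/3c³ - 16/3c² + 16c - 6
  leading term bc: subtract (-6)·g_2 from -6bc - 6b - 8/3c³ - 16/3c² + 16c - 6 → -177/7b - 8/3c³ - 292/21c² + 22/7c + 201/7
  leading term b: no divisor's leading term divides it; move -177/7b to the remainder.
  leading term c³: no divisor's leading term divides it; move -8/3c³ to the remainder.
  leading term c²: no divisor's leading term divides it; move -292/21c² to the remainder.
  leading term c: no divisor's leading term divides it; move 22/7c to the remainder.
  leading term 1: no divisor's leading term divides it; move 201/7 to the remainder.
  normal form = -177/7b - 8/3c³ - 292/21c² + 22/7c + 201/7.
The normal form is nonzero, so p ∉ I. Since p minus its normal form lies in I, I + (p) = I + (r) where r = -177/7b - 8/3c³ - 292/21c² + 22/7c + 201/7; decide whether this ideal is the whole ring.
Run Buchberger on G together with r (pairs among the g_i already reduce to 0 since G is a Gröbner basis):
g_1 = a - 3b - 4/3c² - 8/3c + 8, LT = a.
g_2 = bc - 45/14b - 10/7c² - 15/7c + 81/14, LT = bc.
r = -177/7b - 8/3c³ - 292/21c² + 22/7c + 201/7, LT = b.

S(g_2,r): lcm = bc. S = -45/14b - 56/531c⁴ - 292/531c³ - 1616/1239c² - 416/413c + 81/14.
  leading term b: subtract (15/118)·r from -45/14b - 56/531c⁴ - 292/531c³ - 1616/1239c² - 416/413c + 81/14 → -56/531c⁴ - 112/531c³ + 82/177c² - 83/59c + 126/59
  leading term c⁴: no divisor's leading term divides it; move -56/531c⁴ to the remainder.
  leading term c³: no divisor's leading term divides it; move -112/531c³ to the remainder.
  leading term c²: no divisor's leading term divides it; move 82/177c² to the remainder.
  leading term c: no divisor's leading term divides it; move -83/59c to the remainder.
  leading term 1: no divisor's leading term divides it; move 126/59 to the remainder.
  remainder -56/531c⁴ - 112/531c³ + 82/177c² - 83/59c + 126/59 ≠ 0; add m_4 = -56/531c⁴ - 112/531c³ + 82/177c² - 83/59c + 126/59 to the basis.

The other S-polynomials (S(g_1,g_2), S(g_1,r), S(g_1,m_4), S(g_2,m_4), S(r,m_4)) all reduce to 0 modulo the current basis, so we have a Gröbner basis.
Inter-reduce: drop elements whose leading term is divisible by another's, tail-reduce, and make monic.
Reduced Gröbner basis: {a + 56/177c³ + 56/177c² - 538/177c + 271/59, b + 56/531c³ + 292/531c² - 22/177c - 67/59, c⁴ + 2c³ - 123/28c² + 747/56c - 81/4}.
The reduced Gröbner basis of I + (p) is {a + 56/177c³ + 56/177c² - 538/177c + 271/59, b + 56/531c³ + 292/531c² - 22/177c - 67/59, c⁴ + 2c³ - 123/28c² + 747/56c - 81/4} ≠ {1}, a proper ideal, so the enlarged system stays consistent: p is independent of I, with normal form -177/7b - 8/3c³ - 292/21c² + 22/7c + 201/7.

Ideal membership is decidable via reduction modulo a Gröbner basis.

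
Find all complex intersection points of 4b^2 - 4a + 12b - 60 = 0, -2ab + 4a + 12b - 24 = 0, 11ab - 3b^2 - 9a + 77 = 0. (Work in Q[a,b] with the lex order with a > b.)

{(-5, 2)}

Compute a lex Gröbner basis by Buchberger's algorithm.
f_1 = -4a + 4b^2 + 12b - 60, LT = a.
f_2 = -2ab + 4a + 12b - 24, LT = ab.
f_3 = 11ab - 9a - 3b^2 + 77, LT = ab.

S(f_1,f_2): lcm = ab. S = 2a - b^3 - 3b^2 + 21b - 12.
  leading term a: subtract (-1/2)·f_1 from 2a - b^3 - 3b^2 + 21b - 12 → -b^3 - b^2 + 27b - 42
  leading term b^3: no divisor's leading term divides it; move -b^3 to the remainder.
  leading term b^2: no divisor's leading term divides it; move -b^2 to the remainder.
  leading term b: no divisor's leading term divides it; move 27b to the remainder.
  leading term 1: no divisor's leading term divides it; move -42 to the remainder.
  remainder -b^3 - b^2 + 27b - 42 ≠ 0; add h_4 = -b^3 - b^2 + 27b - 42 to the basis.

S(f_1,f_3): lcm = ab. S = 9/11a - b^3 - 30/11b^2 + 15b - 7.
  leading term a: subtract (-9/44)·f_1 from 9/11a - b^3 - 30/11b^2 + 15b - 7 → -b^3 - 21/11b^2 + 192/11b - 212/11
  leading term b^3: subtract (1)·h_4 from -b^3 - 21/11b^2 + 192/11b - 212/11 → -10/11b^2 - 105/11b + 250/11
  leading term b^2: no divisor's leading term divides it; move -10/11b^2 to the remainder.
  leading term b: no divisor's leading term divides it; move -105/11b to the remainder.
  leading term 1: no divisor's leading term divides it; move 250/11 to the remainder.
  remainder -10/11b^2 - 105/11b + 250/11 ≠ 0; add h_5 = -10/11b^2 - 105/11b + 250/11 to the basis.

S(f_2,f_3): lcm = ab. S = -13/11a + 3/11b^2 - 6b + 5.
  leading term a: subtract (13/44)·f_1 from -13/11a + 3/11b^2 - 6b + 5 → -10/11b^2 - 105/11b + 250/11
  leading term b^2: subtract (1)·h_5 from -10/11b^2 - 105/11b + 250/11 → 0
  remainder 0.

S(f_1,h_4): leading monomials are coprime, so the S-polynomial reduces to 0 (Buchberger's first criterion).
S(f_2,h_4): lcm = ab^3. S = -3ab^2 + 27ab - 42a - 6b^3 + 12b^2.
  leading term ab^2: subtract (3/4b^2)·f_1 from -3ab^2 + 27ab - 42a - 6b^3 + 12b^2 → 27ab - 42a - 3b^4 - 15b^3 + 57b^2
  leading term ab: subtract (-27/4b)·f_1 from 27ab - 42a - 3b^4 - 15b^3 + 57b^2 → -42a - 3b^4 + 12b^3 + 138b^2 - 405b
  leading term a: subtract (21/2)·f_1 from -42a - 3b^4 + 12b^3 + 138b^2 - 405b → -3b^4 + 12b^3 + 96b^2 - 531b + 630
  leading term b^4: subtract (3b)·h_4 from -3b^4 + 12b^3 + 96b^2 - 531b + 630 → 15b^3 + 15b^2 - 405b + 630
  leading term b^3: subtract (-15)·h_4 from 15b^3 + 15b^2 - 405b + 630 → 0
  remainder 0.

S(f_3,h_4): lcm = ab^3. S = -20/11ab^2 + 27ab - 42a - 3/11b^4 + 7b^2.
  leading term ab^2: subtract (5/11b^2)·f_1 from -20/11ab^2 + 27ab - 42a - 3/11b^4 + 7b^2 → 27ab - 42a - 23/11b^4 - 60/11b^3 + 377/11b^2
  leading term ab: subtract (-27/4b)·f_1 from 27ab - 42a - 23/11b^4 - 60/11b^3 + 377/11b^2 → -42a - 23/11b^4 + 237/11b^3 + 1268/11b^2 - 405b
  leading term a: subtract (21/2)·f_1 from -42a - 23/11b^4 + 237/11b^3 + 1268/11b^2 - 405b → -23/11b^4 + 237/11b^3 + 806/11b^2 - 531b + 630
  leading term b^4: subtract (23/11b)·h_4 from -23/11b^4 + 237/11b^3 + 806/11b^2 - 531b + 630 → 260/11b^3 + 185/11b^2 - 4875/11b + 630
  leading term b^3: subtract (-260/11)·h_4 from 260/11b^3 + 185/11b^2 - 4875/11b + 630 → -75/11b^2 + 195b - 3990/11
  leading term b^2: subtract (15/2)·h_5 from -75/11b^2 + 195b - 3990/11 → 5865/22b - 5865/11
  leading term b: no divisor's leading term divides it; move 5865/22b to the remainder.
  leading term 1: no divisor's leading term divides it; move -5865/11 to the remainder.
  remainder 5865/22b - 5865/11 ≠ 0; add h_6 = 5865/22b - 5865/11 to the basis.

S(f_1,h_5): leading monomials are coprime, so the S-polynomial reduces to 0 (Buchberger's first criterion).
S(f_2,h_5): lcm = ab^2. S = -25/2ab + 25a - 6b^2 + 12b.
  leading term ab: subtract (25/8b)·f_1 from -25/2ab + 25a - 6b^2 + 12b → 25a - 25/2b^3 - 87/2b^2 + 399/2b
  leading term a: subtract (-25/4)·f_1 from 25a - 25/2b^3 - 87/2b^2 + 399/2b → -25/2b^3 - 37/2b^2 + 549/2b - 375
  leading term b^3: subtract (25/2)·h_4 from -25/2b^3 - 37/2b^2 + 549/2b - 375 → -6b^2 - 63b + 150
  leading term b^2: subtract (33/5)·h_5 from -6b^2 - 63b + 150 → 0
  remainder 0.

S(f_3,h_5): lcm = ab^2. S = -249/22ab + 25a - 3/11b^3 + 7b.
  leading term ab: subtract (249/88b)·f_1 from -249/22ab + 25a - 3/11b^3 + 7b → 25a - 255/22b^3 - 747/22b^2 + 3889/22b
  leading term a: subtract (-25/4)·f_1 from 25a - 255/22b^3 - 747/22b^2 + 3889/22b → -255/22b^3 - 197/22b^2 + 5539/22b - 375
  leading term b^3: subtract (255/22)·h_4 from -255/22b^3 - 197/22b^2 + 5539/22b - 375 → 29/11b^2 - 673/11b + 1230/11
  leading term b^2: subtract (-29/10)·h_5 from 29/11b^2 - 673/11b + 1230/11 → -1955/22b + 1955/11
  leading term b: subtract (-1/3)·h_6 from -1955/22b + 1955/11 → 0
  remainder 0.

S(h_4,h_5): lcm = b^3. S = -19/2b^2 - 2b + 42.
  leading term b^2: subtract (209/20)·h_5 from -19/2b^2 - 2b + 42 → 391/4b - 391/2
  leading term b: subtract (11/30)·h_6 from 391/4b - 391/2 → 0
  remainder 0.

S(f_1,h_6): leading monomials are coprime, so the S-polynomial reduces to 0 (Buchberger's first criterion).
S(f_2,h_6): lcm = ab. S = -6b + 12.
  leading term b: subtract (-44/1955)·h_6 from -6b + 12 → 0
  remainder 0.

S(f_3,h_6): lcm = ab. S = 13/11a - 3/11b^2 + 7.
  leading term a: subtract (-13/44)·f_1 from 13/11a - 3/11b^2 + 7 → 10/11b^2 + 39/11b - 118/11
  leading term b^2: subtract (-1)·h_5 from 10/11b^2 + 39/11b - 118/11 → -6b + 12
  leading term b: subtract (-44/1955)·h_6 from -6b + 12 → 0
  remainder 0.

S(h_4,h_6): lcm = b^3. S = 3b^2 - 27b + 42.
  leading term b^2: subtract (-33/10)·h_5 from 3b^2 - 27b + 42 → -117/2b + 117
  leading term b: subtract (-429/1955)·h_6 from -117/2b + 117 → 0
  remainder 0.

S(h_5,h_6): lcm = b^2. S = 25/2b - 25.
  leading term b: subtract (55/1173)·h_6 from 25/2b - 25 → 0
  remainder 0.

Every S-polynomial of the final basis reduces to 0, so we have a Gröbner basis.
Inter-reduce: drop elements whose leading term is divisible by another's, tail-reduce, and make monic.
Reduced Gröbner basis: {a + 5, b - 2}.

A lex Gröbner basis eliminates variables successively. Here b - 2 depends only on b, with roots {2}; lifting each root through the earlier basis elements recovers the full solutions.
  b = 2: the earlier basis element becomes a + 5 = 0, giving a = -5 — point (-5, 2).
A lex Gröbner basis triangularizes the system, enabling back-substitution.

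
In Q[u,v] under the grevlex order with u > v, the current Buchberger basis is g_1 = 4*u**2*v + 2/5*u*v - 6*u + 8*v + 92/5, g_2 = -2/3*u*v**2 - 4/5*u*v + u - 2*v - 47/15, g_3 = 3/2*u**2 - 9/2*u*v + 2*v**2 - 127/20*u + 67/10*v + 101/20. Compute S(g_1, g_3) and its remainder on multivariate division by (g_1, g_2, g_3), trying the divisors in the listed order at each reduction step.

S(g_1, g_3) = 3*u*v**2 - 4/3*v**3 + 13/3*u*v - 67/15*v**2 - 3/2*u - 41/30*v + 23/5; remainder on division = -4/3*v**3 + 11/15*u*v - 67/15*v**2 + 3*u - 311/30*v - 19/2.

lcm(LM(g_1), LM(g_3)) = u**2*v.
S = (lcm/LT(g_1))·g_1 − (lcm/LT(g_3))·g_3 = 3*u*v**2 - 4/3*v**3 + 13/3*u*v - 67/15*v**2 - 3/2*u - 41/30*v + 23/5.
Reduce S modulo (g_1, g_2, g_3) in that order:
  leading term u*v**2: subtract (-9/2)·g_2 from 3*u*v**2 - 4/3*v**3 + 13/3*u*v - 67/15*v**2 - 3/2*u - 41/30*v + 23/5 → -4/3*v**3 + 11/15*u*v - 67/15*v**2 + 3*u - 311/30*v - 19/2
  leading term v**3: no divisor's leading term divides it; move -4/3*v**3 to the remainder.
  leading term u*v: no divisor's leading term divides it; move 11/15*u*v to the remainder.
  leading term v**2: no divisor's leading term divides it; move -67/15*v**2 to the remainder.
  leading term u: no divisor's leading term divides it; move 3*u to the remainder.
  leading term v: no divisor's leading term divides it; move -311/30*v to the remainder.
  leading term 1: no divisor's leading term divides it; move -19/2 to the remainder.
The remainder -4/3*v**3 + 11/15*u*v - 67/15*v**2 + 3*u - 311/30*v - 19/2 is nonzero, so it would be added as the next basis element.
An S-polynomial is built so that the two leading terms cancel; whether anything survives reduction is exactly the Gröbner-basis criterion.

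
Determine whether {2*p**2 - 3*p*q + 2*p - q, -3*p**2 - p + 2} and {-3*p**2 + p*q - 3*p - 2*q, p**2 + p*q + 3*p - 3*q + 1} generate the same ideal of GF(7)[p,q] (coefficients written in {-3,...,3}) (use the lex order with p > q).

Equality of ideals is decidable: compute both reduced Gröbner bases (unique for the ordering) and check whether they agree.
Buchberger on the first generating set:
f_1 = 2*p**2 - 3*p*q + 2*p - q, LT = p**2.
f_2 = -3*p**2 - p + 2, LT = p**2.

S(f_1,f_2): lcm = p**2. S = 2*p*q + 3*p + 3*q + 3.
  leading term p*q: no divisor's leading term divides it; move 2*p*q to the remainder.
  leading term p: no divisor's leading term divides it; move 3*p to the remainder.
  leading term q: no divisor's leading term divides it; move 3*q to the remainder.
  leading term 1: no divisor's leading term divides it; move 3 to the remainder.
  remainder 2*p*q + 3*p + 3*q + 3 ≠ 0; add g_3 = 2*p*q + 3*p + 3*q + 3 to the basis.

S(f_1,g_3): lcm = p**2*q. S = 2*p**2 + 2*p*q**2 + 3*p*q + 2*p + 3*q**2.
  leading term p**2: subtract (1)·f_1 from 2*p**2 + 2*p*q**2 + 3*p*q + 2*p + 3*q**2 → 2*p*q**2 - p*q + 3*q**2 + q
  leading term p*q**2: subtract (q)·g_3 from 2*p*q**2 - p*q + 3*q**2 + q → 3*p*q - 2*q
  leading term p*q: subtract (-2)·g_3 from 3*p*q - 2*q → -p - 3*q - 1
  leading term p: no divisor's leading term divides it; move -p to the remainder.
  leading term q: no divisor's leading term divides it; move -3*q to the remainder.
  leading term 1: no divisor's leading term divides it; move -1 to the remainder.
  remainder -p - 3*q - 1 ≠ 0; add g_4 = -p - 3*q - 1 to the basis.

S(f_2,g_3): lcm = p**2*q. S = 2*p**2 + 2*p - 3*q.
  leading term p**2: subtract (1)·f_1 from 2*p**2 + 2*p - 3*q → 3*p*q - 2*q
  leading term p*q: subtract (-2)·g_3 from 3*p*q - 2*q → -p - 3*q - 1
  leading term p: subtract (1)·g_4 from -p - 3*q - 1 → 0
  remainder 0.

S(f_1,g_4): lcm = p**2. S = -p*q + 3*q.
  leading term p*q: subtract (3)·g_3 from -p*q + 3*q → -2*p + q - 2
  leading term p: subtract (2)·g_4 from -2*p + q - 2 → 0
  remainder 0.

S(f_2,g_4): lcm = p**2. S = -3*p*q - 3*p - 3.
  leading term p*q: subtract (2)·g_3 from -3*p*q - 3*p - 3 → -2*p + q - 2
  leading term p: subtract (2)·g_4 from -2*p + q - 2 → 0
  remainder 0.

S(g_3,g_4): lcm = p*q. S = -2*p - 3*q**2 - 3*q - 2.
  leading term p: subtract (2)·g_4 from -2*p - 3*q**2 - 3*q - 2 → -3*q**2 + 3*q
  leading term q**2: no divisor's leading term divides it; move -3*q**2 to the remainder.
  leading term q: no divisor's leading term divides it; move 3*q to the remainder.
  remainder -3*q**2 + 3*q ≠ 0; add g_5 = -3*q**2 + 3*q to the basis.

S(f_1,g_5): leading monomials are coprime, so the S-polynomial reduces to 0 (Buchberger's first criterion).
S(f_2,g_5): leading monomials are coprime, so the S-polynomial reduces to 0 (Buchberger's first criterion).
S(g_3,g_5): lcm = p*q**2. S = -p*q - 2*q**2 - 2*q.
  leading term p*q: subtract (3)·g_3 from -p*q - 2*q**2 - 2*q → -2*p - 2*q**2 + 3*q - 2
  leading term p: subtract (2)·g_4 from -2*p - 2*q**2 + 3*q - 2 → -2*q**2 + 2*q
  leading term q**2: subtract (3)·g_5 from -2*q**2 + 2*q → 0
  remainder 0.

S(g_4,g_5): leading monomials are coprime, so the S-polynomial reduces to 0 (Buchberger's first criterion).
Every S-polynomial of the final basis reduces to 0, so we have a Gröbner basis.
Inter-reduce: drop elements whose leading term is divisible by another's, tail-reduce, and make monic.
Reduced Gröbner basis: {p + 3*q + 1, q**2 - q}.

Buchberger on the second generating set:
h_1 = -3*p**2 + p*q - 3*p - 2*q, LT = p**2.
h_2 = p**2 + p*q + 3*p - 3*q + 1, LT = p**2.

S(h_1,h_2): lcm = p**2. S = p*q - 2*p - q - 1.
  leading term p*q: no divisor's leading term divides it; move p*q to the remainder.
  leading term p: no divisor's leading term divides it; move -2*p to the remainder.
  leading term q: no divisor's leading term divides it; move -q to the remainder.
  leading term 1: no divisor's leading term divides it; move -1 to the remainder.
  remainder p*q - 2*p - q - 1 ≠ 0; add k_3 = p*q - 2*p - q - 1 to the basis.

S(h_1,k_3): lcm = p**2*q. S = 2*p**2 + 2*p*q**2 + 2*p*q + p + 3*q**2.
  leading term p**2: subtract (-3)·h_1 from 2*p**2 + 2*p*q**2 + 2*p*q + p + 3*q**2 → 2*p*q**2 - 2*p*q - p + 3*q**2 + q
  leading term p*q**2: subtract (2*q)·k_3 from 2*p*q**2 - 2*p*q - p + 3*q**2 + q → 2*p*q - p - 2*q**2 + 3*q
  leading term p*q: subtract (2)·k_3 from 2*p*q - p - 2*q**2 + 3*q → 3*p - 2*q**2 - 2*q + 2
  leading term p: no divisor's leading term divides it; move 3*p to the remainder.
  leading term q**2: no divisor's leading term divides it; move -2*q**2 to the remainder.
  leading term q: no divisor's leading term divides it; move -2*q to the remainder.
  leading term 1: no divisor's leading term divides it; move 2 to the remainder.
  remainder 3*p - 2*q**2 - 2*q + 2 ≠ 0; add k_4 = 3*p - 2*q**2 - 2*q + 2 to the basis.

S(h_2,k_3): lcm = p**2*q. S = 2*p**2 + p*q**2 - 3*p*q + p - 3*q**2 + q.
  leading term p**2: subtract (-3)·h_1 from 2*p**2 + p*q**2 - 3*p*q + p - 3*q**2 + q → p*q**2 - p - 3*q**2 + 2*q
  leading term p*q**2: subtract (q)·k_3 from p*q**2 - p - 3*q**2 + 2*q → 2*p*q - p - 2*q**2 + 3*q
  leading term p*q: subtract (2)·k_3 from 2*p*q - p - 2*q**2 + 3*q → 3*p - 2*q**2 - 2*q + 2
  leading term p: subtract (1)·k_4 from 3*p - 2*q**2 - 2*q + 2 → 0
  remainder 0.

S(h_1,k_4): lcm = p**2. S = 3*p*q**2 - 2*p*q - 2*p + 3*q.
  leading term p*q**2: subtract (3*q)·k_3 from 3*p*q**2 - 2*p*q - 2*p + 3*q → -3*p*q - 2*p + 3*q**2 - q
  leading term p*q: subtract (-3)·k_3 from -3*p*q - 2*p + 3*q**2 - q → -p + 3*q**2 + 3*q - 3
  leading term p: subtract (2)·k_4 from -p + 3*q**2 + 3*q - 3 → 0
  remainder 0.

S(h_2,k_4): lcm = p**2. S = 3*p*q**2 - 3*p*q - 3*q + 1.
  leading term p*q**2: subtract (3*q)·k_3 from 3*p*q**2 - 3*p*q - 3*q + 1 → 3*p*q + 3*q**2 + 1
  leading term p*q: subtract (3)·k_3 from 3*p*q + 3*q**2 + 1 → -p + 3*q**2 + 3*q - 3
  leading term p: subtract (2)·k_4 from -p + 3*q**2 + 3*q - 3 → 0
  remainder 0.

S(k_3,k_4): lcm = p*q. S = -2*p + 3*q**3 + 3*q**2 + 3*q - 1.
  leading term p: subtract (-3)·k_4 from -2*p + 3*q**3 + 3*q**2 + 3*q - 1 → 3*q**3 - 3*q**2 - 3*q - 2
  leading term q**3: no divisor's leading term divides it; move 3*q**3 to the remainder.
  leading term q**2: no divisor's leading term divides it; move -3*q**2 to the remainder.
  leading term q: no divisor's leading term divides it; move -3*q to the remainder.
  leading term 1: no divisor's leading term divides it; move -2 to the remainder.
  remainder 3*q**3 - 3*q**2 - 3*q - 2 ≠ 0; add k_5 = 3*q**3 - 3*q**2 - 3*q - 2 to the basis.

S(h_1,k_5): leading monomials are coprime, so the S-polynomial reduces to 0 (Buchberger's first criterion).
S(h_2,k_5): leading monomials are coprime, so the S-polynomial reduces to 0 (Buchberger's first criterion).
S(k_3,k_5): lcm = p*q**3. S = -p*q**2 + p*q + 3*p - q**3 - q**2.
  leading term p*q**2: subtract (-q)·k_3 from -p*q**2 + p*q + 3*p - q**3 - q**2 → -p*q + 3*p - q**3 - 2*q**2 - q
  leading term p*q: subtract (-1)·k_3 from -p*q + 3*p - q**3 - 2*q**2 - q → p - q**3 - 2*q**2 - 2*q - 1
  leading term p: subtract (-2)·k_4 from p - q**3 - 2*q**2 - 2*q - 1 → -q**3 + q**2 + q + 3
  leading term q**3: subtract (2)·k_5 from -q**3 + q**2 + q + 3 → 0
  remainder 0.

S(k_4,k_5): leading monomials are coprime, so the S-polynomial reduces to 0 (Buchberger's first criterion).
Every S-polynomial of the final basis reduces to 0, so we have a Gröbner basis.
Inter-reduce: drop elements whose leading term is divisible by another's, tail-reduce, and make monic.
Reduced Gröbner basis: {p - 3*q**2 - 3*q + 3, q**3 - q**2 - q - 3}.

The bases are distinct; the ideals are different.

No, the ideals differ.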